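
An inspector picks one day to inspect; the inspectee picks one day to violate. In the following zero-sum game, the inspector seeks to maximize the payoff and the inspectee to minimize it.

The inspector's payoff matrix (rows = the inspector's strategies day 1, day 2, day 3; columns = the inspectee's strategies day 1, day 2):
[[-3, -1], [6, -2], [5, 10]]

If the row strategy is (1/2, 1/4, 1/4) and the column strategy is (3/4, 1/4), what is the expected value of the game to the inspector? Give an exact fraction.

21/16

Against (3/4, 1/4), each row's expected payoff is day 1: -5/2; day 2: 4; day 3: 25/4.
Taking the (1/2, 1/4, 1/4)-weighted average: (1/2)·(-5/2) + (1/4)·(4) + (1/4)·(25/4) = 21/16.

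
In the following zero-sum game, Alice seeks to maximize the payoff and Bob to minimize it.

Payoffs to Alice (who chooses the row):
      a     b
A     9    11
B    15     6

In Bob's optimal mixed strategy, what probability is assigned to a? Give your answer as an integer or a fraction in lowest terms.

Row minima are 9 and 6, so Alice's maximin is 9; column maxima are 15 and 11, so Bob's minimax is 11. These differ, so the equilibrium is in mixed strategies.
Let Bob play a with probability q. Alice is indifferent when 9q + 11(1−q) = 15q + 6(1−q), giving q = 5/11.

5/11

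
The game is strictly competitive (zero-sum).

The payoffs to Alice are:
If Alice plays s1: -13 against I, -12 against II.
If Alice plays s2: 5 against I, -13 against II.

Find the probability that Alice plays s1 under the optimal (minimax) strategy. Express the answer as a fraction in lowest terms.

18/19

Row minima are -13 and -13, so Alice's maximin is -13; column maxima are 5 and -12, so Bob's minimax is -12. These differ, so the equilibrium is in mixed strategies.
Let Alice play s1 with probability p. Bob is indifferent when −13p + 5(1−p) = −12p − 13(1−p), giving p = 18/19.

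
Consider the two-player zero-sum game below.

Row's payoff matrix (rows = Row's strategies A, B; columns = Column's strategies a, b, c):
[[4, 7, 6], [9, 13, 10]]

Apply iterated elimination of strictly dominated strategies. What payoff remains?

Row A is strictly dominated by row B (9>4, 13>7, 10>6); eliminate A.
Column c is strictly dominated by a for Column (9<10); eliminate c.
Column b is strictly dominated by a for Column (9<13); eliminate b.
Only (B, a) remains, with payoff 9.

9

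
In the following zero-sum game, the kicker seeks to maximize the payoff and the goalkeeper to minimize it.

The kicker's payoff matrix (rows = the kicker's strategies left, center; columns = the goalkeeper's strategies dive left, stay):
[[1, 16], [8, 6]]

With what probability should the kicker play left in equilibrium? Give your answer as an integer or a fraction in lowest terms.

2/17

Row minima are 1 and 6, so the kicker's maximin is 6; column maxima are 8 and 16, so the goalkeeper's minimax is 8. These differ, so the equilibrium is in mixed strategies.
Let the kicker play left with probability p. The goalkeeper is indifferent when p + 8(1−p) = 16p + 6(1−p), giving p = 2/17.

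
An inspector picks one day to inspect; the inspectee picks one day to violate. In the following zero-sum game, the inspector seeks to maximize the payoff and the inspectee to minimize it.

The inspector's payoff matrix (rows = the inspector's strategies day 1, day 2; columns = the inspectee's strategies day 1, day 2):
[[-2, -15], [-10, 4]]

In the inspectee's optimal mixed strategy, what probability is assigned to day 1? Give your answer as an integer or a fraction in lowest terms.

Row minima are -15 and -10, so the inspector's maximin is -10; column maxima are -2 and 4, so the inspectee's minimax is -2. These differ, so the equilibrium is in mixed strategies.
Let the inspectee play day 1 with probability q. The inspector is indifferent when −2q − 15(1−q) = −10q + 4(1−q), giving q = 19/27.

19/27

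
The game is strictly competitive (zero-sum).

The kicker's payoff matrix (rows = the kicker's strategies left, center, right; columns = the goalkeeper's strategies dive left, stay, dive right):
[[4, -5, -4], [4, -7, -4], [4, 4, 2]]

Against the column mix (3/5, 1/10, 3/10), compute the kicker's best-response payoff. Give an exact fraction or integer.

17/5

left: (4)·(3/5) + (-5)·(1/10) + (-4)·(3/10) = 7/10.
center: (4)·(3/5) + (-7)·(1/10) + (-4)·(3/10) = 1/2.
right: (4)·(3/5) + (4)·(1/10) + (2)·(3/10) = 17/5.
The best pure response is right with expected payoff 17/5.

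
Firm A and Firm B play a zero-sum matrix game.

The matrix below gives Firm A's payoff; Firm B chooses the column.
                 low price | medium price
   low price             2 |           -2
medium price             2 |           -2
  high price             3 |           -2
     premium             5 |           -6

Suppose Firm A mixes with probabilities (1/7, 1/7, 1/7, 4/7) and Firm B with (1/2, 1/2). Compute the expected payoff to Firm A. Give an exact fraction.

Against (1/2, 1/2), each row's expected payoff is low price: 0; medium price: 0; high price: 1/2; premium: -1/2.
Taking the (1/7, 1/7, 1/7, 4/7)-weighted average: (1/7)·(0) + (1/7)·(0) + (1/7)·(1/2) + (4/7)·(-1/2) = -3/14.

-3/14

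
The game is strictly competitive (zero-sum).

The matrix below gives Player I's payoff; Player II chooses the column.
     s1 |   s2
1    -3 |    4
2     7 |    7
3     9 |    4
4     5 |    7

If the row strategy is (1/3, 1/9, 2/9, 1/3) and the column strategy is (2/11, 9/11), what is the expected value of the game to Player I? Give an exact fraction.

Against (2/11, 9/11), each row's expected payoff is 1: 30/11; 2: 7; 3: 54/11; 4: 73/11.
Taking the (1/3, 1/9, 2/9, 1/3)-weighted average: (1/3)·(30/11) + (1/9)·(7) + (2/9)·(54/11) + (1/3)·(73/11) = 494/99.

494/99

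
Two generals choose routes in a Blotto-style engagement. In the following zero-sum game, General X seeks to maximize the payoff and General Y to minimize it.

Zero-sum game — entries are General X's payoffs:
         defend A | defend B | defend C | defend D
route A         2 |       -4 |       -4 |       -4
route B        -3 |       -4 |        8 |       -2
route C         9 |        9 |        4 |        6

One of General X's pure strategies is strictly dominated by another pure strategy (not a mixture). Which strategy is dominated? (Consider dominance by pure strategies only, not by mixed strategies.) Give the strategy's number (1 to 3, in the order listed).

1

Compare route A with route C: 9 > 2, 9 > -4, 4 > -4, 6 > -4.
So route C strictly dominates route A for General X; route A is strictly dominated.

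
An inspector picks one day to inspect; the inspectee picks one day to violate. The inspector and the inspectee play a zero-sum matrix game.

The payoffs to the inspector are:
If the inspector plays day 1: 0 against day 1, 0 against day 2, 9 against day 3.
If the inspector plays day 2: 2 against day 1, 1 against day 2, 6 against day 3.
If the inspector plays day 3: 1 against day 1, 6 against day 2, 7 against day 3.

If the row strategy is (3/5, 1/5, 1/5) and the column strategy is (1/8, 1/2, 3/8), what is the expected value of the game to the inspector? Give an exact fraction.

Against (1/8, 1/2, 3/8), each row's expected payoff is day 1: 27/8; day 2: 3; day 3: 23/4.
Taking the (3/5, 1/5, 1/5)-weighted average: (3/5)·(27/8) + (1/5)·(3) + (1/5)·(23/4) = 151/40.

151/40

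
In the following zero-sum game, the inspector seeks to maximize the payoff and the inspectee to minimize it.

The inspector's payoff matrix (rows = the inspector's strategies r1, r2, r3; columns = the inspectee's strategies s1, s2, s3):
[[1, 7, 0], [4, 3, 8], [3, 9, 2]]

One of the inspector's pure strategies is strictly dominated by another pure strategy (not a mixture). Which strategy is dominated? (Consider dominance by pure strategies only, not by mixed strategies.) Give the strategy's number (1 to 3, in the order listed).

1

Compare r1 with r3: 3 > 1, 9 > 7, 2 > 0.
So r3 strictly dominates r1 for the inspector; r1 is strictly dominated.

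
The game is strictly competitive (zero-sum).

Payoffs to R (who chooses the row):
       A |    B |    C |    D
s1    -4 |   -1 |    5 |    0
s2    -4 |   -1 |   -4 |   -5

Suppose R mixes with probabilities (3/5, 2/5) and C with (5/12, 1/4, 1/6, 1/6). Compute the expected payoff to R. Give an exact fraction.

-121/60

Against (5/12, 1/4, 1/6, 1/6), each row's expected payoff is s1: -13/12; s2: -41/12.
Taking the (3/5, 2/5)-weighted average: (3/5)·(-13/12) + (2/5)·(-41/12) = -121/60.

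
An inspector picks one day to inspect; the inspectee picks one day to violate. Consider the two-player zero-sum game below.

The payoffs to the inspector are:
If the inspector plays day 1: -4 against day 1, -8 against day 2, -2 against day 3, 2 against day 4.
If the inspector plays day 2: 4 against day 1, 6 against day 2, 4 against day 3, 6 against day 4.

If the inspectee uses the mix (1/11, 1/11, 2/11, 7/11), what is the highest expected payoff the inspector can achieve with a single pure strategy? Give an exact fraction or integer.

60/11

day 1: (-4)·(1/11) + (-8)·(1/11) + (-2)·(2/11) + (2)·(7/11) = -2/11.
day 2: (4)·(1/11) + (6)·(1/11) + (4)·(2/11) + (6)·(7/11) = 60/11.
The best pure response is day 2 with expected payoff 60/11.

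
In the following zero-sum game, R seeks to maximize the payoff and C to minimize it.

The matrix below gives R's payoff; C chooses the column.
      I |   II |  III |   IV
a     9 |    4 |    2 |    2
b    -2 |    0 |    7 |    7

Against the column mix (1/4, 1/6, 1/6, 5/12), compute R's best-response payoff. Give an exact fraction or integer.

49/12

a: (9)·(1/4) + (4)·(1/6) + (2)·(1/6) + (2)·(5/12) = 49/12.
b: (-2)·(1/4) + (0)·(1/6) + (7)·(1/6) + (7)·(5/12) = 43/12.
The best pure response is a with expected payoff 49/12.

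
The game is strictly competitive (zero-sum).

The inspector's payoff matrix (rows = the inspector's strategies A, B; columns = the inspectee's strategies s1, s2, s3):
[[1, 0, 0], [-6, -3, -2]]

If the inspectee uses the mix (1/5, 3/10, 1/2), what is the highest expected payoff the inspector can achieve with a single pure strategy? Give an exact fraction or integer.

A: (1)·(1/5) + (0)·(3/10) + (0)·(1/2) = 1/5.
B: (-6)·(1/5) + (-3)·(3/10) + (-2)·(1/2) = -31/10.
The best pure response is A with expected payoff 1/5.

1/5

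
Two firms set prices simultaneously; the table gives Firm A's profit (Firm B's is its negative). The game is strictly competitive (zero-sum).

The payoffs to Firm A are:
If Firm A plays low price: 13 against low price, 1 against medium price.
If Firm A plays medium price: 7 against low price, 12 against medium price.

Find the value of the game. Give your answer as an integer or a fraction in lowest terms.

Row minima are 1 and 7, so Firm A's maximin is 7; column maxima are 13 and 12, so Firm B's minimax is 12. These differ, so the equilibrium is in mixed strategies.
Let Firm A play low price with probability p. Firm B is indifferent when 13p + 7(1−p) = p + 12(1−p), giving p = 5/17.
Let Firm B play low price with probability q. Firm A is indifferent when 13q + (1−q) = 7q + 12(1−q), giving q = 11/17.
The value is 13·(11/17) + (1)·(6/17) = 149/17.

149/17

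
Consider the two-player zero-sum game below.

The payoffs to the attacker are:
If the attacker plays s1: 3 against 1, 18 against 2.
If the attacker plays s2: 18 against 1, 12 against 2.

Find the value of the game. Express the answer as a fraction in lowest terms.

Row minima are 3 and 12, so the attacker's maximin is 12; column maxima are 18 and 18, so the defender's minimax is 18. These differ, so the equilibrium is in mixed strategies.
Let the attacker play s1 with probability p. The defender is indifferent when 3p + 18(1−p) = 18p + 12(1−p), giving p = 2/7.
Let the defender play 1 with probability q. The attacker is indifferent when 3q + 18(1−q) = 18q + 12(1−q), giving q = 2/7.
The value is 3·(2/7) + (18)·(5/7) = 96/7.

96/7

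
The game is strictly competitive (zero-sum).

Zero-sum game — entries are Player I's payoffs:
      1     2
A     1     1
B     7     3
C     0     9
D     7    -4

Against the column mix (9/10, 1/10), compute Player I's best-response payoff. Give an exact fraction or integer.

33/5

A: (1)·(9/10) + (1)·(1/10) = 1.
B: (7)·(9/10) + (3)·(1/10) = 33/5.
C: (0)·(9/10) + (9)·(1/10) = 9/10.
D: (7)·(9/10) + (-4)·(1/10) = 59/10.
The best pure response is B with expected payoff 33/5.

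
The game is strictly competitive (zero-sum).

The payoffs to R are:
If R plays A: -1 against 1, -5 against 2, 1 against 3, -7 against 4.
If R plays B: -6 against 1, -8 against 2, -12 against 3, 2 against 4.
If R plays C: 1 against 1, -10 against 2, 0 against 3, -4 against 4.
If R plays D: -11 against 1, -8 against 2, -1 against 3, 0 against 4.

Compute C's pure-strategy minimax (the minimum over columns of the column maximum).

-5

The worst case (largest entry) in each column is 1: 1, 2: -5, 3: 1, 4: 2.
The best (smallest) of these is -5.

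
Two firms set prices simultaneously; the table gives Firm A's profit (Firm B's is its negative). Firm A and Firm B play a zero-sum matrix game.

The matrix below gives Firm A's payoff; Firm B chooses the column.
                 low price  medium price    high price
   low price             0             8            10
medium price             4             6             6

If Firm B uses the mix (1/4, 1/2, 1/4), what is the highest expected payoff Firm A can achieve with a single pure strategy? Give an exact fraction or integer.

low price: (0)·(1/4) + (8)·(1/2) + (10)·(1/4) = 13/2.
medium price: (4)·(1/4) + (6)·(1/2) + (6)·(1/4) = 11/2.
The best pure response is low price with expected payoff 13/2.

13/2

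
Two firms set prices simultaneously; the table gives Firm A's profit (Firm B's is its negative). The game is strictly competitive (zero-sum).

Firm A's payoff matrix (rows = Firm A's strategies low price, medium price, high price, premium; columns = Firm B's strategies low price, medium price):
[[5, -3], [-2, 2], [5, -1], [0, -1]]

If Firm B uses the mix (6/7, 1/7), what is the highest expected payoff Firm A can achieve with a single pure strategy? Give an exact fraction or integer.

low price: (5)·(6/7) + (-3)·(1/7) = 27/7.
medium price: (-2)·(6/7) + (2)·(1/7) = -10/7.
high price: (5)·(6/7) + (-1)·(1/7) = 29/7.
premium: (0)·(6/7) + (-1)·(1/7) = -1/7.
The best pure response is high price with expected payoff 29/7.

29/7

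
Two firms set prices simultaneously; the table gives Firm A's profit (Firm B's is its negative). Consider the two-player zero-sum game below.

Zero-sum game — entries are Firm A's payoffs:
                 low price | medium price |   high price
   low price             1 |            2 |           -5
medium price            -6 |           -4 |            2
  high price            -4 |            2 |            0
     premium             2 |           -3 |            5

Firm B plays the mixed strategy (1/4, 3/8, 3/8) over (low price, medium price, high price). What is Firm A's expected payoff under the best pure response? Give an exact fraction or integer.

low price: (1)·(1/4) + (2)·(3/8) + (-5)·(3/8) = -7/8.
medium price: (-6)·(1/4) + (-4)·(3/8) + (2)·(3/8) = -9/4.
high price: (-4)·(1/4) + (2)·(3/8) + (0)·(3/8) = -1/4.
premium: (2)·(1/4) + (-3)·(3/8) + (5)·(3/8) = 5/4.
The best pure response is premium with expected payoff 5/4.

5/4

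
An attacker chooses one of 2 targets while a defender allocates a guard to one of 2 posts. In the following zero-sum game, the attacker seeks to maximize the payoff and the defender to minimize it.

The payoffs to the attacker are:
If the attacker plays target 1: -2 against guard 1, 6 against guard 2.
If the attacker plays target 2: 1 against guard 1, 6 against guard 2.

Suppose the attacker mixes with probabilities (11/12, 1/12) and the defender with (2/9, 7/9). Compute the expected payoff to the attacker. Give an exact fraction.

77/18

Against (2/9, 7/9), each row's expected payoff is target 1: 38/9; target 2: 44/9.
Taking the (11/12, 1/12)-weighted average: (11/12)·(38/9) + (1/12)·(44/9) = 77/18.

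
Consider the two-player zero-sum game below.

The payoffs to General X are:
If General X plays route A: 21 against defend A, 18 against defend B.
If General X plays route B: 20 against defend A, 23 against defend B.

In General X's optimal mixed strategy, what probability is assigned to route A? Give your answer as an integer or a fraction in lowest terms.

Row minima are 18 and 20, so General X's maximin is 20; column maxima are 21 and 23, so General Y's minimax is 21. These differ, so the equilibrium is in mixed strategies.
Let General X play route A with probability p. General Y is indifferent when 21p + 20(1−p) = 18p + 23(1−p), giving p = 1/2.

1/2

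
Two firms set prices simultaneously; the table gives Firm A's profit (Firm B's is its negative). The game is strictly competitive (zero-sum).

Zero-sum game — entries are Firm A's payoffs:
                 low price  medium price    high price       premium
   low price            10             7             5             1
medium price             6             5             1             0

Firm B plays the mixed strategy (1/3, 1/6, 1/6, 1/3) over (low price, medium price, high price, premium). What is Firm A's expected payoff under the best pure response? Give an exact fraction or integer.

low price: (10)·(1/3) + (7)·(1/6) + (5)·(1/6) + (1)·(1/3) = 17/3.
medium price: (6)·(1/3) + (5)·(1/6) + (1)·(1/6) + (0)·(1/3) = 3.
The best pure response is low price with expected payoff 17/3.

17/3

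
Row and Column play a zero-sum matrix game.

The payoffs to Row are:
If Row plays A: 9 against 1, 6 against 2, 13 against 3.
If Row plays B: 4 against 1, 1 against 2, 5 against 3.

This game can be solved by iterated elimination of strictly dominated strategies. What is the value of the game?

6

Row B is strictly dominated by row A (9>4, 6>1, 13>5); eliminate B.
Column 3 is strictly dominated by 1 for Column (9<13); eliminate 3.
Column 1 is strictly dominated by 2 for Column (6<9); eliminate 1.
Only (A, 2) remains, with payoff 6.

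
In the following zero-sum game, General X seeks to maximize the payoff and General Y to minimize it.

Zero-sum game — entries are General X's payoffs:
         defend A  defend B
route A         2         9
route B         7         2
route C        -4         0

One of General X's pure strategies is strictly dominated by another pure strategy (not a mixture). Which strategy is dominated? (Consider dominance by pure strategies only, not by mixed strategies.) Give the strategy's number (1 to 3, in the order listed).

3

Compare route C with route A: 2 > -4, 9 > 0.
So route A strictly dominates route C for General X; route C is strictly dominated.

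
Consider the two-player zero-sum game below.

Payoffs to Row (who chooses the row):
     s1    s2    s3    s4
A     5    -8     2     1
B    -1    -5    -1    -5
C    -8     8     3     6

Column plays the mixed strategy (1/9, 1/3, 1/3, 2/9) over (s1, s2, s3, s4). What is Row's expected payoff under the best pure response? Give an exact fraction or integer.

37/9

A: (5)·(1/9) + (-8)·(1/3) + (2)·(1/3) + (1)·(2/9) = -11/9.
B: (-1)·(1/9) + (-5)·(1/3) + (-1)·(1/3) + (-5)·(2/9) = -29/9.
C: (-8)·(1/9) + (8)·(1/3) + (3)·(1/3) + (6)·(2/9) = 37/9.
The best pure response is C with expected payoff 37/9.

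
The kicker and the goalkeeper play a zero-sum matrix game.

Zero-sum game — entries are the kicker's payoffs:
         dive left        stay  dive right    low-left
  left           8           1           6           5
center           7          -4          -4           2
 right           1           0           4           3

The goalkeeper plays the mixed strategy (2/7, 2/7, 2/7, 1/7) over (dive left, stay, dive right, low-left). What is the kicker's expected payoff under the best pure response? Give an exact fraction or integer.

5

left: (8)·(2/7) + (1)·(2/7) + (6)·(2/7) + (5)·(1/7) = 5.
center: (7)·(2/7) + (-4)·(2/7) + (-4)·(2/7) + (2)·(1/7) = 0.
right: (1)·(2/7) + (0)·(2/7) + (4)·(2/7) + (3)·(1/7) = 13/7.
The best pure response is left with expected payoff 5.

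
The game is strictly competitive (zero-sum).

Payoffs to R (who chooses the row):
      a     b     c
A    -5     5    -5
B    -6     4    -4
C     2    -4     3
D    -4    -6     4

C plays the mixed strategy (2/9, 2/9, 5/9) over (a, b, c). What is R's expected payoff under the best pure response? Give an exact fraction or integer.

11/9

A: (-5)·(2/9) + (5)·(2/9) + (-5)·(5/9) = -25/9.
B: (-6)·(2/9) + (4)·(2/9) + (-4)·(5/9) = -8/3.
C: (2)·(2/9) + (-4)·(2/9) + (3)·(5/9) = 11/9.
D: (-4)·(2/9) + (-6)·(2/9) + (4)·(5/9) = 0.
The best pure response is C with expected payoff 11/9.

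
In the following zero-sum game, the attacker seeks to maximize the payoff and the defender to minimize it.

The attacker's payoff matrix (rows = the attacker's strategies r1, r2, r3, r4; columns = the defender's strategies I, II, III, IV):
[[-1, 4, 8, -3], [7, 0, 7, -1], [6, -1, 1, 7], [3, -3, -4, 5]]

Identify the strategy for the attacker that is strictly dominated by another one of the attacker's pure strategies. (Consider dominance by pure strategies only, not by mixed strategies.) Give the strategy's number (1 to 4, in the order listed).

4

Compare r4 with r3: 6 > 3, -1 > -3, 1 > -4, 7 > 5.
So r3 strictly dominates r4 for the attacker; r4 is strictly dominated.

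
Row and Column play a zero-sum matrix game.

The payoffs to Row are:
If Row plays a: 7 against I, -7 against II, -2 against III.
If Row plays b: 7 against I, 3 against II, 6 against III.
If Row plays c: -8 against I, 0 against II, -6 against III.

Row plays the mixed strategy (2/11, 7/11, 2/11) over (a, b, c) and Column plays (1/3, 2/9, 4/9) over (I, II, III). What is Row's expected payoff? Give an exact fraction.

Against (1/3, 2/9, 4/9), each row's expected payoff is a: -1/9; b: 17/3; c: -16/3.
Taking the (2/11, 7/11, 2/11)-weighted average: (2/11)·(-1/9) + (7/11)·(17/3) + (2/11)·(-16/3) = 259/99.

259/99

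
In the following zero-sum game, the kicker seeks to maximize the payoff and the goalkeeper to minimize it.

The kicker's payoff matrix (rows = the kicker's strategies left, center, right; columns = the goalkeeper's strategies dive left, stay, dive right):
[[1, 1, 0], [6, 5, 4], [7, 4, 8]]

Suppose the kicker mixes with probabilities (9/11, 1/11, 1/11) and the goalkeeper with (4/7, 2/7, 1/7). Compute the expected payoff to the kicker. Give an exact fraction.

Against (4/7, 2/7, 1/7), each row's expected payoff is left: 6/7; center: 38/7; right: 44/7.
Taking the (9/11, 1/11, 1/11)-weighted average: (9/11)·(6/7) + (1/11)·(38/7) + (1/11)·(44/7) = 136/77.

136/77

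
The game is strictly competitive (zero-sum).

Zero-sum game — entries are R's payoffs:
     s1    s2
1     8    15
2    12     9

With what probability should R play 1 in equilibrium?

3/10

Row minima are 8 and 9, so R's maximin is 9; column maxima are 12 and 15, so C's minimax is 12. These differ, so the equilibrium is in mixed strategies.
Let R play 1 with probability p. C is indifferent when 8p + 12(1−p) = 15p + 9(1−p), giving p = 3/10.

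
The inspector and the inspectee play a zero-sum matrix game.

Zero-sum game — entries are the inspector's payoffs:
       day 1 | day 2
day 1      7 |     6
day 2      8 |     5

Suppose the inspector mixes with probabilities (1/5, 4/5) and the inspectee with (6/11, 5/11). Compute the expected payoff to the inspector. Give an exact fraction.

364/55

Against (6/11, 5/11), each row's expected payoff is day 1: 72/11; day 2: 73/11.
Taking the (1/5, 4/5)-weighted average: (1/5)·(72/11) + (4/5)·(73/11) = 364/55.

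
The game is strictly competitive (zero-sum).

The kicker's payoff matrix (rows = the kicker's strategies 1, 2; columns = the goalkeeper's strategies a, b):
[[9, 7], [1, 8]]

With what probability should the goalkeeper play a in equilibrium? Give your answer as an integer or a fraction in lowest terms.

1/9

Row minima are 7 and 1, so the kicker's maximin is 7; column maxima are 9 and 8, so the goalkeeper's minimax is 8. These differ, so the equilibrium is in mixed strategies.
Let the goalkeeper play a with probability q. The kicker is indifferent when 9q + 7(1−q) = q + 8(1−q), giving q = 1/9.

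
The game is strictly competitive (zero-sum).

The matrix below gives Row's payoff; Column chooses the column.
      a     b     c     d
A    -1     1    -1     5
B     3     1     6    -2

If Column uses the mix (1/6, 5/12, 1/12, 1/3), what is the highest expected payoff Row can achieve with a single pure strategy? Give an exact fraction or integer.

11/6

A: (-1)·(1/6) + (1)·(5/12) + (-1)·(1/12) + (5)·(1/3) = 11/6.
B: (3)·(1/6) + (1)·(5/12) + (6)·(1/12) + (-2)·(1/3) = 3/4.
The best pure response is A with expected payoff 11/6.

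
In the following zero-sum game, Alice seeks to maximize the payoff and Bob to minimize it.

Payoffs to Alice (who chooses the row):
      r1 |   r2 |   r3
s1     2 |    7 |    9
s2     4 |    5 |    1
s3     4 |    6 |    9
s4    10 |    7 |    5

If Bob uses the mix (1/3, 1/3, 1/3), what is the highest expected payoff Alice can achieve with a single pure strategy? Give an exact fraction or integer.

s1: (2)·(1/3) + (7)·(1/3) + (9)·(1/3) = 6.
s2: (4)·(1/3) + (5)·(1/3) + (1)·(1/3) = 10/3.
s3: (4)·(1/3) + (6)·(1/3) + (9)·(1/3) = 19/3.
s4: (10)·(1/3) + (7)·(1/3) + (5)·(1/3) = 22/3.
The best pure response is s4 with expected payoff 22/3.

22/3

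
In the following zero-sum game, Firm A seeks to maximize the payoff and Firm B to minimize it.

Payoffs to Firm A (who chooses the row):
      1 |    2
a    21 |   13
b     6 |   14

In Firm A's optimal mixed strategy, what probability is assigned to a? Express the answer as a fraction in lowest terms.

1/2

Row minima are 13 and 6, so Firm A's maximin is 13; column maxima are 21 and 14, so Firm B's minimax is 14. These differ, so the equilibrium is in mixed strategies.
Let Firm A play a with probability p. Firm B is indifferent when 21p + 6(1−p) = 13p + 14(1−p), giving p = 1/2.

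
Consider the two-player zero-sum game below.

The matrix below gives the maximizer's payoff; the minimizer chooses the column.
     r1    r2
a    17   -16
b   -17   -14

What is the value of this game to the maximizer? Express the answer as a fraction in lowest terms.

Row minima are -16 and -17, so the maximizer's maximin is -16; column maxima are 17 and -14, so the minimizer's minimax is -14. These differ, so the equilibrium is in mixed strategies.
Let the maximizer play a with probability p. The minimizer is indifferent when 17p − 17(1−p) = −16p − 14(1−p), giving p = 1/12.
Let the minimizer play r1 with probability q. The maximizer is indifferent when 17q − 16(1−q) = −17q − 14(1−q), giving q = 1/18.
The value is 17·(1/18) + (-16)·(17/18) = -85/6.

-85/6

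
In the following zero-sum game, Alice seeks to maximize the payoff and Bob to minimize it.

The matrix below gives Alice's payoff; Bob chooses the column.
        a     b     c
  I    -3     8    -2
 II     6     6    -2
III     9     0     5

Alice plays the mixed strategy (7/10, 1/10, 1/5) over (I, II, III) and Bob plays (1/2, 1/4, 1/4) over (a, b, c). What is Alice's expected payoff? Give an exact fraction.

31/20

Against (1/2, 1/4, 1/4), each row's expected payoff is I: 0; II: 4; III: 23/4.
Taking the (7/10, 1/10, 1/5)-weighted average: (7/10)·(0) + (1/10)·(4) + (1/5)·(23/4) = 31/20.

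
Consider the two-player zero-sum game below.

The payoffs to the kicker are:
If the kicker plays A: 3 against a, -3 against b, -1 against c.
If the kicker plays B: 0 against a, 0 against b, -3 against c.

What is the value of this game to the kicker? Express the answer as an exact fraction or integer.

Column a is strictly dominated by c for the goalkeeper (it gives the kicker more in every row).
The remaining 2×2 game on (A, B) × (b, c) has no saddle point. Let the kicker play A with probability p; indifference gives −3p = −p − 3(1−p), so p = 3/5.
Similarly the goalkeeper's optimal q on b is 2/5, and the value is -3·(2/5) + (-1)·(3/5) = -9/5.

-9/5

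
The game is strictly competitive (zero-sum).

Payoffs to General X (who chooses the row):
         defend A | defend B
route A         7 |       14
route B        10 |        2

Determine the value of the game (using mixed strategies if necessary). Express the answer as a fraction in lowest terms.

42/5

Row minima are 7 and 2, so General X's maximin is 7; column maxima are 10 and 14, so General Y's minimax is 10. These differ, so the equilibrium is in mixed strategies.
Let General X play route A with probability p. General Y is indifferent when 7p + 10(1−p) = 14p + 2(1−p), giving p = 8/15.
Let General Y play defend A with probability q. General X is indifferent when 7q + 14(1−q) = 10q + 2(1−q), giving q = 4/5.
The value is 7·(4/5) + (14)·(1/5) = 42/5.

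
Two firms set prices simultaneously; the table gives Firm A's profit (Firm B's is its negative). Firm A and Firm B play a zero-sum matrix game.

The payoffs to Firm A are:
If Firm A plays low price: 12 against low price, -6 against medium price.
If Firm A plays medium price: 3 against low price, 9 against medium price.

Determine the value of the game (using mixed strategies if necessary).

Row minima are -6 and 3, so Firm A's maximin is 3; column maxima are 12 and 9, so Firm B's minimax is 9. These differ, so the equilibrium is in mixed strategies.
Let Firm A play low price with probability p. Firm B is indifferent when 12p + 3(1−p) = −6p + 9(1−p), giving p = 1/4.
Let Firm B play low price with probability q. Firm A is indifferent when 12q − 6(1−q) = 3q + 9(1−q), giving q = 5/8.
The value is 12·(5/8) + (-6)·(3/8) = 21/4.

21/4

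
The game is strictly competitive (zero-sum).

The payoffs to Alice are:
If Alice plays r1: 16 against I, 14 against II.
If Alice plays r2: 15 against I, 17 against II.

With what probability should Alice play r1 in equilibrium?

1/2

Row minima are 14 and 15, so Alice's maximin is 15; column maxima are 16 and 17, so Bob's minimax is 16. These differ, so the equilibrium is in mixed strategies.
Let Alice play r1 with probability p. Bob is indifferent when 16p + 15(1−p) = 14p + 17(1−p), giving p = 1/2.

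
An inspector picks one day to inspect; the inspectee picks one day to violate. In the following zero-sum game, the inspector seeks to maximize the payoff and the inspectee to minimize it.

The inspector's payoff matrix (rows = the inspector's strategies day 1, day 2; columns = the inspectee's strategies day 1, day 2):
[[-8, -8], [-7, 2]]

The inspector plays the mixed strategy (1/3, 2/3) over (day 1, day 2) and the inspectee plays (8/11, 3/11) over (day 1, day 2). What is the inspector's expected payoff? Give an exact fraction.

Against (8/11, 3/11), each row's expected payoff is day 1: -8; day 2: -50/11.
Taking the (1/3, 2/3)-weighted average: (1/3)·(-8) + (2/3)·(-50/11) = -188/33.

-188/33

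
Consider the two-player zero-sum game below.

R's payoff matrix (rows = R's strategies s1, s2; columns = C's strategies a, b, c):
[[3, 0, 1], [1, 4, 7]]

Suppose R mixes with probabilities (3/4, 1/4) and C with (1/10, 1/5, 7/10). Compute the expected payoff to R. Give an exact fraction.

Against (1/10, 1/5, 7/10), each row's expected payoff is s1: 1; s2: 29/5.
Taking the (3/4, 1/4)-weighted average: (3/4)·(1) + (1/4)·(29/5) = 11/5.

11/5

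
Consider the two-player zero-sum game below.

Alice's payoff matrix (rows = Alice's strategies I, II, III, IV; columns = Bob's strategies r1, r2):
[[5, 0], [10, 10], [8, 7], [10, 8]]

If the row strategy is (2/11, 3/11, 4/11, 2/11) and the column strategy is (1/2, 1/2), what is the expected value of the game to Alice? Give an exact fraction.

83/11

Against (1/2, 1/2), each row's expected payoff is I: 5/2; II: 10; III: 15/2; IV: 9.
Taking the (2/11, 3/11, 4/11, 2/11)-weighted average: (2/11)·(5/2) + (3/11)·(10) + (4/11)·(15/2) + (2/11)·(9) = 83/11.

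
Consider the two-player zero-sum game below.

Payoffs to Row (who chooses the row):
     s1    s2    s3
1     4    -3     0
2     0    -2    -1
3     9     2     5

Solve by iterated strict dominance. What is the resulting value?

2

Column s3 is strictly dominated by s2 for Column (-3<0, -2<-1, 2<5); eliminate s3.
Row 1 is strictly dominated by row 3 (9>4, 2>-3); eliminate 1.
Column s1 is strictly dominated by s2 for Column (-2<0, 2<9); eliminate s1.
Row 2 is strictly dominated by row 3 (2>-2); eliminate 2.
Only (3, s2) remains, with payoff 2.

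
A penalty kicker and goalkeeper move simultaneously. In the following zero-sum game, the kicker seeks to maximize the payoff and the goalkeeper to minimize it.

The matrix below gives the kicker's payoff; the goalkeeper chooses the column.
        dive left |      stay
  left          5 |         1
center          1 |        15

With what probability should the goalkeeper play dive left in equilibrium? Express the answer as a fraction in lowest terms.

7/9

Row minima are 1 and 1, so the kicker's maximin is 1; column maxima are 5 and 15, so the goalkeeper's minimax is 5. These differ, so the equilibrium is in mixed strategies.
Let the goalkeeper play dive left with probability q. The kicker is indifferent when 5q + (1−q) = q + 15(1−q), giving q = 7/9.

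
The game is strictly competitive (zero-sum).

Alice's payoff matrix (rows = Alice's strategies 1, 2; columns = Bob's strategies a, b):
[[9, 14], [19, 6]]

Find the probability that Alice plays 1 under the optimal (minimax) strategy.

13/18

Row minima are 9 and 6, so Alice's maximin is 9; column maxima are 19 and 14, so Bob's minimax is 14. These differ, so the equilibrium is in mixed strategies.
Let Alice play 1 with probability p. Bob is indifferent when 9p + 19(1−p) = 14p + 6(1−p), giving p = 13/18.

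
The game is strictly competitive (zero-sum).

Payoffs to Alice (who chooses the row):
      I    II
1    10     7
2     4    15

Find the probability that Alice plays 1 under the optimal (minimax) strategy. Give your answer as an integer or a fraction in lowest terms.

Row minima are 7 and 4, so Alice's maximin is 7; column maxima are 10 and 15, so Bob's minimax is 10. These differ, so the equilibrium is in mixed strategies.
Let Alice play 1 with probability p. Bob is indifferent when 10p + 4(1−p) = 7p + 15(1−p), giving p = 11/14.

11/14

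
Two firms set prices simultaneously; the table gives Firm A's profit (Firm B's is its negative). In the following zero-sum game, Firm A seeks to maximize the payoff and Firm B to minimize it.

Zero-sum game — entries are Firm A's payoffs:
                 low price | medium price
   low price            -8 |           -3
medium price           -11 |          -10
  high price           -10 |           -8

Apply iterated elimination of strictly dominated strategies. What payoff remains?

Row high price is strictly dominated by row low price (-8>-10, -3>-8); eliminate high price.
Row medium price is strictly dominated by row low price (-8>-11, -3>-10); eliminate medium price.
Column medium price is strictly dominated by low price for Firm B (-8<-3); eliminate medium price.
Only (low price, low price) remains, with payoff -8.

-8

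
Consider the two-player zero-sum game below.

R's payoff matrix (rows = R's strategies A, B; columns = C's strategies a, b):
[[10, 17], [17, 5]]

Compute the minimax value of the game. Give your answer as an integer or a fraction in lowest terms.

Row minima are 10 and 5, so R's maximin is 10; column maxima are 17 and 17, so C's minimax is 17. These differ, so the equilibrium is in mixed strategies.
Let R play A with probability p. C is indifferent when 10p + 17(1−p) = 17p + 5(1−p), giving p = 12/19.
Let C play a with probability q. R is indifferent when 10q + 17(1−q) = 17q + 5(1−q), giving q = 12/19.
The value is 10·(12/19) + (17)·(7/19) = 239/19.

239/19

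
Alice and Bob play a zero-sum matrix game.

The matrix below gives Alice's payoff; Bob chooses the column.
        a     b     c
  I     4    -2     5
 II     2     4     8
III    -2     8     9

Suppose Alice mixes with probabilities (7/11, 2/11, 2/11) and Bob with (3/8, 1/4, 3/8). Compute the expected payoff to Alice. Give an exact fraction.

311/88

Against (3/8, 1/4, 3/8), each row's expected payoff is I: 23/8; II: 19/4; III: 37/8.
Taking the (7/11, 2/11, 2/11)-weighted average: (7/11)·(23/8) + (2/11)·(19/4) + (2/11)·(37/8) = 311/88.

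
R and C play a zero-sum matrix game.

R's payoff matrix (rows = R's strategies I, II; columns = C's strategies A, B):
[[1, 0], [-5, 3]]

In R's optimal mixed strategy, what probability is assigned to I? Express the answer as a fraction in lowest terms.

Row minima are 0 and -5, so R's maximin is 0; column maxima are 1 and 3, so C's minimax is 1. These differ, so the equilibrium is in mixed strategies.
Let R play I with probability p. C is indifferent when p − 5(1−p) = 3(1−p), giving p = 8/9.

8/9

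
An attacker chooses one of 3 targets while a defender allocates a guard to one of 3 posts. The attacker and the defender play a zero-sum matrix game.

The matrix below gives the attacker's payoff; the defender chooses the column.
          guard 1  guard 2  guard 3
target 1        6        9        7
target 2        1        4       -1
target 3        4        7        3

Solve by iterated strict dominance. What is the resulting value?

Column guard 2 is strictly dominated by guard 1 for the defender (6<9, 1<4, 4<7); eliminate guard 2.
Row target 3 is strictly dominated by row target 1 (6>4, 7>3); eliminate target 3.
Row target 2 is strictly dominated by row target 1 (6>1, 7>-1); eliminate target 2.
Column guard 3 is strictly dominated by guard 1 for the defender (6<7); eliminate guard 3.
Only (target 1, guard 1) remains, with payoff 6.

6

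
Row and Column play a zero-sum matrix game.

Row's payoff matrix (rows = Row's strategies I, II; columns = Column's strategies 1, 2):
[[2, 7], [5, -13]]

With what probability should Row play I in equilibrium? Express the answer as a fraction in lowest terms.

18/23

Row minima are 2 and -13, so Row's maximin is 2; column maxima are 5 and 7, so Column's minimax is 5. These differ, so the equilibrium is in mixed strategies.
Let Row play I with probability p. Column is indifferent when 2p + 5(1−p) = 7p − 13(1−p), giving p = 18/23.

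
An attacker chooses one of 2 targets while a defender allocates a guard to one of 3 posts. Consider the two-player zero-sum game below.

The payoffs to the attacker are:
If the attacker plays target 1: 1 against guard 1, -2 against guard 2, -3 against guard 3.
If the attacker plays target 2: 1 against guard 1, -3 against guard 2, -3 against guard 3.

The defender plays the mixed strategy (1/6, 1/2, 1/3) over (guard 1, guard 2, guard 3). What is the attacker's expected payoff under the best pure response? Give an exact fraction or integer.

target 1: (1)·(1/6) + (-2)·(1/2) + (-3)·(1/3) = -11/6.
target 2: (1)·(1/6) + (-3)·(1/2) + (-3)·(1/3) = -7/3.
The best pure response is target 1 with expected payoff -11/6.

-11/6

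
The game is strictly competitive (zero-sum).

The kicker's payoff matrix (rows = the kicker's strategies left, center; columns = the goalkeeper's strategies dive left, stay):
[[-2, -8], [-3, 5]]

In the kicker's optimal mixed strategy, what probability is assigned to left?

4/7

Row minima are -8 and -3, so the kicker's maximin is -3; column maxima are -2 and 5, so the goalkeeper's minimax is -2. These differ, so the equilibrium is in mixed strategies.
Let the kicker play left with probability p. The goalkeeper is indifferent when −2p − 3(1−p) = −8p + 5(1−p), giving p = 4/7.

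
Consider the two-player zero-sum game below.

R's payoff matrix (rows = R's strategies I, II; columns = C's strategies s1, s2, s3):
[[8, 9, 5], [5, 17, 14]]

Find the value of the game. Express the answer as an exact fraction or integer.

Column s2 is strictly dominated by s3 for C (it gives R more in every row).
The remaining 2×2 game on (I, II) × (s1, s3) has no saddle point. Let R play I with probability p; indifference gives 8p + 5(1−p) = 5p + 14(1−p), so p = 3/4.
Similarly C's optimal q on s1 is 3/4, and the value is 8·(3/4) + (5)·(1/4) = 29/4.

29/4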